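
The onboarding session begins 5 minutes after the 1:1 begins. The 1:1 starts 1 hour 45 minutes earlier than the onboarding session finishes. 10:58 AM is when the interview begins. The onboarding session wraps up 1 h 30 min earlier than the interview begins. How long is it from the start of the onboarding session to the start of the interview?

The onboarding session ends at 10:58 AM − 90 min = 9:28 AM.
The 1:1 starts at 9:28 AM − 105 min = 7:43 AM.
The onboarding session starts at 7:43 AM + 5 min = 7:48 AM.
From 7:48 AM to 10:58 AM is 3 h 10 min.

3 h 10 min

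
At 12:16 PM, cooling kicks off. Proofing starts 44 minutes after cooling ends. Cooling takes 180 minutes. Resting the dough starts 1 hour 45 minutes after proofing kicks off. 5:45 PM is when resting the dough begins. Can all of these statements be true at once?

Cooling ends at 12:16 PM + 180 min = 3:16 PM.
Proofing starts at 3:16 PM + 44 min = 4:00 PM.
Resting the dough starts at 4:00 PM + 105 min = 5:45 PM.
That matches the stated 5:45 PM, so the schedule is consistent.

Yes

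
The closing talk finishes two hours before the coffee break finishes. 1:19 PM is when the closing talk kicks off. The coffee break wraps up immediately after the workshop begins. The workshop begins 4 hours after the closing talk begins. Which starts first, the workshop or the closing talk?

The workshop starts at 1:19 PM + 240 min = 5:19 PM.
The workshop starts at 5:19 PM and the closing talk starts at 1:19 PM, so the closing talk is first.

the closing talk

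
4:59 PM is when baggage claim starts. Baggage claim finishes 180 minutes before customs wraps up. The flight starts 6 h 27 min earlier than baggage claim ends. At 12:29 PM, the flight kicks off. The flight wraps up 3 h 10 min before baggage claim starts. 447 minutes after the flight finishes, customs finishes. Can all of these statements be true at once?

No

The flight ends at 4:59 PM − 190 min = 1:49 PM.
Customs ends at 1:49 PM + 447 min = 9:16 PM.
Baggage claim ends at 9:16 PM − 180 min = 6:16 PM.
The flight starts at 6:16 PM − 387 min = 11:49 AM.
But the flight is also said to start at 12:29 PM — a 40-minute conflict.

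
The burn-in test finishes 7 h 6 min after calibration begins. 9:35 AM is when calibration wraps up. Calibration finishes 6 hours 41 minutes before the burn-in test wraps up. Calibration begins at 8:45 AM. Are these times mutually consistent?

No

The burn-in test ends at 8:45 AM + 426 min = 3:51 PM.
Calibration ends at 3:51 PM − 401 min = 9:10 AM.
But calibration is also said to end at 9:35 AM — a 25-minute conflict.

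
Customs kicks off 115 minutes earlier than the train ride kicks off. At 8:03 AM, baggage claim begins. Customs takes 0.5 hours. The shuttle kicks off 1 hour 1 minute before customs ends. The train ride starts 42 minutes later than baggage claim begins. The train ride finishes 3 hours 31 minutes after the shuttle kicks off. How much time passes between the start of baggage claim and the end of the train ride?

107 minutes

The train ride starts at 8:03 AM + 42 min = 8:45 AM.
Customs starts at 8:45 AM − 115 min = 6:50 AM.
Customs ends at 6:50 AM + 30 min = 7:20 AM.
The shuttle starts at 7:20 AM − 61 min = 6:19 AM.
The train ride ends at 6:19 AM + 211 min = 9:50 AM.
From 8:03 AM to 9:50 AM is 107 minutes.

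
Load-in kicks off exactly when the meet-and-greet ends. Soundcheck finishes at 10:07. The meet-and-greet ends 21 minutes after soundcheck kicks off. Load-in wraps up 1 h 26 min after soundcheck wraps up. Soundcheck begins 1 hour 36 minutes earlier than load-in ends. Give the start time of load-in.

Load-in ends at 10:07 + 86 min = 11:33.
Soundcheck starts at 11:33 − 96 min = 09:57.
The meet-and-greet ends at 09:57 + 21 min = 10:18.
So load-in starts at 10:18.

10:18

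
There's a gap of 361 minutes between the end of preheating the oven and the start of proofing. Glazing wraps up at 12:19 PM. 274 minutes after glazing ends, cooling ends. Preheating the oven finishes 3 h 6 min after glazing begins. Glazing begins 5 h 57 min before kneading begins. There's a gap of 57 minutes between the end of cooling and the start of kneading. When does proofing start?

Cooling ends at 12:19 PM + 274 min = 4:53 PM.
Kneading starts at 4:53 PM + 57 min = 5:50 PM.
Glazing starts at 5:50 PM − 357 min = 11:53 AM.
Preheating the oven ends at 11:53 AM + 186 min = 2:59 PM.
Proofing starts at 2:59 PM + 361 min = 9:00 PM.

9:00 PM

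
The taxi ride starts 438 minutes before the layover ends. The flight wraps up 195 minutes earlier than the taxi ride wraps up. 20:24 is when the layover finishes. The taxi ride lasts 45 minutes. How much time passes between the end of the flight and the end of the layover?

588 minutes

The taxi ride starts at 20:24 − 438 min = 13:06.
The taxi ride ends at 13:06 + 45 min = 13:51.
The flight ends at 13:51 − 195 min = 10:36.
From 10:36 to 20:24 is 588 minutes.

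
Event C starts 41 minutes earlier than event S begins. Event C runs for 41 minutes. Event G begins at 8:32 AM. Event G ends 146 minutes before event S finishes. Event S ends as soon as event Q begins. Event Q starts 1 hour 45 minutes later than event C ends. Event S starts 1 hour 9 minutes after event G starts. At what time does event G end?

9:00 AM

Event S starts at 8:32 AM + 69 min = 9:41 AM.
Event C starts at 9:41 AM − 41 min = 9:00 AM.
Event C ends at 9:00 AM + 41 min = 9:41 AM.
Event Q starts at 9:41 AM + 105 min = 11:26 AM.
So event S ends at 11:26 AM.
Event G ends at 11:26 AM − 146 min = 9:00 AM.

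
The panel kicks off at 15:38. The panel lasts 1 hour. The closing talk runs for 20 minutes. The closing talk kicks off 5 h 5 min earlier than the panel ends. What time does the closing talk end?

11:53

The panel ends at 15:38 + 60 min = 16:38.
The closing talk starts at 16:38 − 305 min = 11:33.
The closing talk ends at 11:33 + 20 min = 11:53.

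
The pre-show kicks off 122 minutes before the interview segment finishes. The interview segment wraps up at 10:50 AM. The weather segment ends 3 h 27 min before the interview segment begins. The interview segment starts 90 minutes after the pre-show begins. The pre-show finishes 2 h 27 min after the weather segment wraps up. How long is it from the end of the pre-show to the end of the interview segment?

The pre-show starts at 10:50 AM − 122 min = 8:48 AM.
The interview segment starts at 8:48 AM + 90 min = 10:18 AM.
The weather segment ends at 10:18 AM − 207 min = 6:51 AM.
The pre-show ends at 6:51 AM + 147 min = 9:18 AM.
From 9:18 AM to 10:50 AM is 1 h 32 min.

1 h 32 min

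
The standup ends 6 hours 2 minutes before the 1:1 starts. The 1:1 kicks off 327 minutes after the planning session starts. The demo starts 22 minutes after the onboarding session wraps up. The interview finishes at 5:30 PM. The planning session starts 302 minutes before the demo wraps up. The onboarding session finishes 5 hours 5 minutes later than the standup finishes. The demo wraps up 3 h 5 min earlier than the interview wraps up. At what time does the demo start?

2:15 PM

The demo ends at 5:30 PM − 185 min = 2:25 PM.
The planning session starts at 2:25 PM − 302 min = 9:23 AM.
The 1:1 starts at 9:23 AM + 327 min = 2:50 PM.
The standup ends at 2:50 PM − 362 min = 8:48 AM.
The onboarding session ends at 8:48 AM + 305 min = 1:53 PM.
The demo starts at 1:53 PM + 22 min = 2:15 PM.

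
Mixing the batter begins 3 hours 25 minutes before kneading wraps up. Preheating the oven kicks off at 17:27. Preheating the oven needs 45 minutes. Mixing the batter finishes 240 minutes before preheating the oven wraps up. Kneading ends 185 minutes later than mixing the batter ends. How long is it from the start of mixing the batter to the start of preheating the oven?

3 hours 35 minutes

Preheating the oven ends at 17:27 + 45 min = 18:12.
Mixing the batter ends at 18:12 − 240 min = 14:12.
Kneading ends at 14:12 + 185 min = 17:17.
Mixing the batter starts at 17:17 − 205 min = 13:52.
From 13:52 to 17:27 is 3 hours 35 minutes.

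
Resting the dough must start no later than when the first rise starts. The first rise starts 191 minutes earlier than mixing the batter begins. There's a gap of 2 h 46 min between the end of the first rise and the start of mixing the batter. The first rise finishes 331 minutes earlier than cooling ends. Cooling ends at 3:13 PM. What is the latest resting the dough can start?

The first rise ends at 3:13 PM − 331 min = 9:42 AM.
Mixing the batter starts at 9:42 AM + 166 min = 12:28 PM.
The first rise starts at 12:28 PM − 191 min = 9:17 AM.
Resting the dough is bounded by the first rise, so the latest it can start is 9:17 AM.

9:17 AM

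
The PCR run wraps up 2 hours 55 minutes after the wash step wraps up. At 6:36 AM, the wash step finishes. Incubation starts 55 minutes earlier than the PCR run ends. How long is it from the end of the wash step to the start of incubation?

two hours

The PCR run ends at 6:36 AM + 175 min = 9:31 AM.
Incubation starts at 9:31 AM − 55 min = 8:36 AM.
From 6:36 AM to 8:36 AM is two hours.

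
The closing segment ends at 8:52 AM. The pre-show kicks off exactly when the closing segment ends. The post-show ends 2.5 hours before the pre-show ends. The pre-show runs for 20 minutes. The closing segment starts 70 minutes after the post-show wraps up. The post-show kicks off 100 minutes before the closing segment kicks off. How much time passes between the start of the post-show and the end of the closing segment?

160 minutes

The pre-show starts at 8:52 AM.
The pre-show ends at 8:52 AM + 20 min = 9:12 AM.
The post-show ends at 9:12 AM − 150 min = 6:42 AM.
The closing segment starts at 6:42 AM + 70 min = 7:52 AM.
The post-show starts at 7:52 AM − 100 min = 6:12 AM.
From 6:12 AM to 8:52 AM is 160 minutes.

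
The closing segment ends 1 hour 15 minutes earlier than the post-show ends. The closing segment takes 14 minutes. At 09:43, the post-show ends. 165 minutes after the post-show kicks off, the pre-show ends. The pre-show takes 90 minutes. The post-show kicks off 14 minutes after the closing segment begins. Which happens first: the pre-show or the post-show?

The closing segment ends at 09:43 − 75 min = 08:28.
The closing segment starts at 08:28 − 14 min = 08:14.
The post-show starts at 08:14 + 14 min = 08:28.
The pre-show ends at 08:28 + 165 min = 11:13.
The pre-show starts at 11:13 − 90 min = 09:43.
The pre-show starts at 09:43 and the post-show starts at 08:28, so the post-show is first.

the post-show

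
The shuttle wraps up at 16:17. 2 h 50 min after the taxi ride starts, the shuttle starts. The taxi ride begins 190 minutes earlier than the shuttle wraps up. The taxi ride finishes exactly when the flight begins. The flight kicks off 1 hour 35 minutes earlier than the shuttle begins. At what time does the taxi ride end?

14:22

The taxi ride starts at 16:17 − 190 min = 13:07.
The shuttle starts at 13:07 + 170 min = 15:57.
The flight starts at 15:57 − 95 min = 14:22.
So the taxi ride ends at 14:22.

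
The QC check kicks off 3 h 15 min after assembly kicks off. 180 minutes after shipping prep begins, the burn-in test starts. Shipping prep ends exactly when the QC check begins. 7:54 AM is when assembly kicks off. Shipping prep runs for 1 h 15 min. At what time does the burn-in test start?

12:54 PM

The QC check starts at 7:54 AM + 195 min = 11:09 AM.
So shipping prep ends at 11:09 AM.
Shipping prep starts at 11:09 AM − 75 min = 9:54 AM.
The burn-in test starts at 9:54 AM + 180 min = 12:54 PM.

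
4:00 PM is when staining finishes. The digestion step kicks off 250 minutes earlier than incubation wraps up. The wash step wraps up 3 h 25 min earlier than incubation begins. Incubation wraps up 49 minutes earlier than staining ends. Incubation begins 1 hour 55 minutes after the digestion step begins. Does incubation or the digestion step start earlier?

the digestion step

Incubation ends at 4:00 PM − 49 min = 3:11 PM.
The digestion step starts at 3:11 PM − 250 min = 11:01 AM.
Incubation starts at 11:01 AM + 115 min = 12:56 PM.
Incubation starts at 12:56 PM and the digestion step starts at 11:01 AM, so the digestion step is first.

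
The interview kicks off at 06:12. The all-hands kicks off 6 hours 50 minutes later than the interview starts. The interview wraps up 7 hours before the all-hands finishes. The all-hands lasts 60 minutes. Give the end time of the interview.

07:02

The all-hands starts at 06:12 + 410 min = 13:02.
The all-hands ends at 13:02 + 60 min = 14:02.
The interview ends at 14:02 − 420 min = 07:02.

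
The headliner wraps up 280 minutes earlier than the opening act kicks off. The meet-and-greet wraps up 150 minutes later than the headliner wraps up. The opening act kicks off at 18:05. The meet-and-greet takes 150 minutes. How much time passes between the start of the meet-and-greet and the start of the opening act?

4 h 40 min

The headliner ends at 18:05 − 280 min = 13:25.
The meet-and-greet ends at 13:25 + 150 min = 15:55.
The meet-and-greet starts at 15:55 − 150 min = 13:25.
From 13:25 to 18:05 is 4 h 40 min.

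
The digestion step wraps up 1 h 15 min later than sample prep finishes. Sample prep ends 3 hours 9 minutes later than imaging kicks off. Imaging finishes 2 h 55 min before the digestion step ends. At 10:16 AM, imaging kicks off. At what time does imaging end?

11:45 AM

Sample prep ends at 10:16 AM + 189 min = 1:25 PM.
The digestion step ends at 1:25 PM + 75 min = 2:40 PM.
Imaging ends at 2:40 PM − 175 min = 11:45 AM.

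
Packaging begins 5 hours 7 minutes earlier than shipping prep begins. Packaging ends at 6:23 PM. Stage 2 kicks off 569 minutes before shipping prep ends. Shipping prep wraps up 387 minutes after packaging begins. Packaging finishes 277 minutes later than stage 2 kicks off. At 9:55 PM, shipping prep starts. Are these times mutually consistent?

Packaging starts at 9:55 PM − 307 min = 4:48 PM.
Shipping prep ends at 4:48 PM + 387 min = 11:15 PM.
Stage 2 starts at 11:15 PM − 569 min = 1:46 PM.
Packaging ends at 1:46 PM + 277 min = 6:23 PM.
That matches the stated 6:23 PM, so the schedule is consistent.

Yes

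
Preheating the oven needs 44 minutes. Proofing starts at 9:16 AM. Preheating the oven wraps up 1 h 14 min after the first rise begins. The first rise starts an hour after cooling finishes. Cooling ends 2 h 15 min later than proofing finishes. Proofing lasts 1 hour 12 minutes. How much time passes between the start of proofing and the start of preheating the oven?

4 hours 57 minutes

Proofing ends at 9:16 AM + 72 min = 10:28 AM.
Cooling ends at 10:28 AM + 135 min = 12:43 PM.
The first rise starts at 12:43 PM + 60 min = 1:43 PM.
Preheating the oven ends at 1:43 PM + 74 min = 2:57 PM.
Preheating the oven starts at 2:57 PM − 44 min = 2:13 PM.
From 9:16 AM to 2:13 PM is 4 hours 57 minutes.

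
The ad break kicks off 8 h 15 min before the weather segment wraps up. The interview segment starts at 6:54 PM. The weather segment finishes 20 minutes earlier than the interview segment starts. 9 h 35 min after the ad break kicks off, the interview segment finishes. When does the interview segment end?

7:54 PM

The weather segment ends at 6:54 PM − 20 min = 6:34 PM.
The ad break starts at 6:34 PM − 495 min = 10:19 AM.
The interview segment ends at 10:19 AM + 575 min = 7:54 PM.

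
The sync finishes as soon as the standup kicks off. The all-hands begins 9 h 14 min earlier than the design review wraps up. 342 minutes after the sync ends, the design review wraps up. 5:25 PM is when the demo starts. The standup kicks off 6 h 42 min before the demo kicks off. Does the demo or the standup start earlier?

The standup starts at 5:25 PM − 402 min = 10:43 AM.
The demo starts at 5:25 PM and the standup starts at 10:43 AM, so the standup is first.

the standup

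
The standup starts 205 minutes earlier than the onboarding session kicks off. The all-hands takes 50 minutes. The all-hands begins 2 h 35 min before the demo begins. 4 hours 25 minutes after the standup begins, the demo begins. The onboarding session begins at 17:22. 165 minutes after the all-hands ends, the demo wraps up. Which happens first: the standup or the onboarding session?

The standup starts at 17:22 − 205 min = 13:57.
The standup starts at 13:57 and the onboarding session starts at 17:22, so the standup is first.

the standup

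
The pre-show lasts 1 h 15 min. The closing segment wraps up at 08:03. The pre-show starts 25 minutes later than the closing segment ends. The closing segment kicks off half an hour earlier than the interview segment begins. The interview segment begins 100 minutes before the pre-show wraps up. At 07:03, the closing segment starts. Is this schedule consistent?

No

The pre-show starts at 08:03 + 25 min = 08:28.
The pre-show ends at 08:28 + 75 min = 09:43.
The interview segment starts at 09:43 − 100 min = 08:03.
The closing segment starts at 08:03 − 30 min = 07:33.
But the closing segment is also said to start at 07:03 — a 30-minute conflict.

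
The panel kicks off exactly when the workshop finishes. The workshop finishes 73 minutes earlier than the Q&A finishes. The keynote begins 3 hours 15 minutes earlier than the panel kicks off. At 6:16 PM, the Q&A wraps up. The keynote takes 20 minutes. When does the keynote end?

2:08 PM

The workshop ends at 6:16 PM − 73 min = 5:03 PM.
So the panel starts at 5:03 PM.
The keynote starts at 5:03 PM − 195 min = 1:48 PM.
The keynote ends at 1:48 PM + 20 min = 2:08 PM.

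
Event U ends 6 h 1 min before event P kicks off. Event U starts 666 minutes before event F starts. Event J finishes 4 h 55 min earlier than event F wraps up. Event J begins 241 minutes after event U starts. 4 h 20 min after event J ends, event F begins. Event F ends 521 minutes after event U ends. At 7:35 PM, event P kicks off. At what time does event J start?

2:35 PM

Event U ends at 7:35 PM − 361 min = 1:34 PM.
Event F ends at 1:34 PM + 521 min = 10:15 PM.
Event J ends at 10:15 PM − 295 min = 5:20 PM.
Event F starts at 5:20 PM + 260 min = 9:40 PM.
Event U starts at 9:40 PM − 666 min = 10:34 AM.
Event J starts at 10:34 AM + 241 min = 2:35 PM.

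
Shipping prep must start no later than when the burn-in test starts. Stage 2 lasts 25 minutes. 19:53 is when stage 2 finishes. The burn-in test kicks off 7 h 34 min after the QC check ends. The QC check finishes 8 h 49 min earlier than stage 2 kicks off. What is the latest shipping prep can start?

Stage 2 starts at 19:53 − 25 min = 19:28.
The QC check ends at 19:28 − 529 min = 10:39.
The burn-in test starts at 10:39 + 454 min = 18:13.
Shipping prep is bounded by the burn-in test, so the latest it can start is 18:13.

18:13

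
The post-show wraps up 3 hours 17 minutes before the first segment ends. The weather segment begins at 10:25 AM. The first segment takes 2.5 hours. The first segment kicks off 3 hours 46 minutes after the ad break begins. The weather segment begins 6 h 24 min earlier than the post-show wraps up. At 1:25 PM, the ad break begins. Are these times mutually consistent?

The first segment starts at 1:25 PM + 226 min = 5:11 PM.
The first segment ends at 5:11 PM + 150 min = 7:41 PM.
The post-show ends at 7:41 PM − 197 min = 4:24 PM.
The weather segment starts at 4:24 PM − 384 min = 10:00 AM.
But the weather segment is also said to start at 10:25 AM — a 25-minute conflict.

No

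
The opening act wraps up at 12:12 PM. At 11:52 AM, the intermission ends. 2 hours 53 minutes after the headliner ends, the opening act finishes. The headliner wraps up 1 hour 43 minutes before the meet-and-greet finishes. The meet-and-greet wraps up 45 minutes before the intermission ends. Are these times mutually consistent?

No

The meet-and-greet ends at 11:52 AM − 45 min = 11:07 AM.
The headliner ends at 11:07 AM − 103 min = 9:24 AM.
The opening act ends at 9:24 AM + 173 min = 12:17 PM.
But the opening act is also said to end at 12:12 PM — a 5-minute conflict.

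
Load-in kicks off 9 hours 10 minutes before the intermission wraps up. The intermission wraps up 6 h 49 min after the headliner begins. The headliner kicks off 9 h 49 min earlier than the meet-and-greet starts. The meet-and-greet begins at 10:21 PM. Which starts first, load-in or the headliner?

load-in

The headliner starts at 10:21 PM − 589 min = 12:32 PM.
The intermission ends at 12:32 PM + 409 min = 7:21 PM.
Load-in starts at 7:21 PM − 550 min = 10:11 AM.
Load-in starts at 10:11 AM and the headliner starts at 12:32 PM, so load-in is first.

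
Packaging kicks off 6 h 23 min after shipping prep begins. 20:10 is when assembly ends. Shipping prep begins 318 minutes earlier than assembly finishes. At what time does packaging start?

Shipping prep starts at 20:10 − 318 min = 14:52.
Packaging starts at 14:52 + 383 min = 21:15.

21:15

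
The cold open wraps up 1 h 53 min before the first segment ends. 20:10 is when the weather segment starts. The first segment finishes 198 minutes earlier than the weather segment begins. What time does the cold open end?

14:59

The first segment ends at 20:10 − 198 min = 16:52.
The cold open ends at 16:52 − 113 min = 14:59.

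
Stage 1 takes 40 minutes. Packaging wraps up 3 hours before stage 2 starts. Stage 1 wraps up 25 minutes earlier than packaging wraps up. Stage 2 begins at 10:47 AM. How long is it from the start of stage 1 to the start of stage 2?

Packaging ends at 10:47 AM − 180 min = 7:47 AM.
Stage 1 ends at 7:47 AM − 25 min = 7:22 AM.
Stage 1 starts at 7:22 AM − 40 min = 6:42 AM.
From 6:42 AM to 10:47 AM is 4 hours 5 minutes.

4 hours 5 minutes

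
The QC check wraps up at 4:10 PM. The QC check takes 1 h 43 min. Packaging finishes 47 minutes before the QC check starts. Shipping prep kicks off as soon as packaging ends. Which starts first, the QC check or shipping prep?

The QC check starts at 4:10 PM − 103 min = 2:27 PM.
Packaging ends at 2:27 PM − 47 min = 1:40 PM.
So shipping prep starts at 1:40 PM.
The QC check starts at 2:27 PM and shipping prep starts at 1:40 PM, so shipping prep is first.

shipping prep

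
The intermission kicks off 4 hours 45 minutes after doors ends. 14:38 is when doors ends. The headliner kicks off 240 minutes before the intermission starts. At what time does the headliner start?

The intermission starts at 14:38 + 285 min = 19:23.
The headliner starts at 19:23 − 240 min = 15:23.

15:23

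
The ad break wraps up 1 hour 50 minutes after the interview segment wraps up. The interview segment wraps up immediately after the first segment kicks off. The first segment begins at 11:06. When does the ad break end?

12:56

The interview segment ends at 11:06.
The ad break ends at 11:06 + 110 min = 12:56.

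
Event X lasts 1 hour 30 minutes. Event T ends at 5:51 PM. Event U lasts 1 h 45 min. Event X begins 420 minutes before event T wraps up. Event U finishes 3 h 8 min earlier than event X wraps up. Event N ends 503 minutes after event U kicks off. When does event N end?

3:51 PM

Event X starts at 5:51 PM − 420 min = 10:51 AM.
Event X ends at 10:51 AM + 90 min = 12:21 PM.
Event U ends at 12:21 PM − 188 min = 9:13 AM.
Event U starts at 9:13 AM − 105 min = 7:28 AM.
Event N ends at 7:28 AM + 503 min = 3:51 PM.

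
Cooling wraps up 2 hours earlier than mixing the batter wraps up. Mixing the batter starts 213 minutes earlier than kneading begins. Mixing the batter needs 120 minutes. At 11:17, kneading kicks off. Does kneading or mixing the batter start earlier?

Mixing the batter starts at 11:17 − 213 min = 07:44.
Kneading starts at 11:17 and mixing the batter starts at 07:44, so mixing the batter is first.

mixing the batter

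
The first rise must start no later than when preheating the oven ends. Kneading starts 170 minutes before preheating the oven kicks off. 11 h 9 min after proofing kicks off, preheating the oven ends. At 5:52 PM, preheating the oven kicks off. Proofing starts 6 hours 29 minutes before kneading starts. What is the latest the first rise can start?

7:42 PM

Kneading starts at 5:52 PM − 170 min = 3:02 PM.
Proofing starts at 3:02 PM − 389 min = 8:33 AM.
Preheating the oven ends at 8:33 AM + 669 min = 7:42 PM.
The first rise is bounded by preheating the oven, so the latest it can start is 7:42 PM.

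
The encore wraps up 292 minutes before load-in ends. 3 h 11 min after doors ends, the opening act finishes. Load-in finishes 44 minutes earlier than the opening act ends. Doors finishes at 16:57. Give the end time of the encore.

The opening act ends at 16:57 + 191 min = 20:08.
Load-in ends at 20:08 − 44 min = 19:24.
The encore ends at 19:24 − 292 min = 14:32.

14:32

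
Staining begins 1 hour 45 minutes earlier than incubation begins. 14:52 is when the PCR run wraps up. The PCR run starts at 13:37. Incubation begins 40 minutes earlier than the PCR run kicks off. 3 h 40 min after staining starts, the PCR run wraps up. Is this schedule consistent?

Yes

Incubation starts at 13:37 − 40 min = 12:57.
Staining starts at 12:57 − 105 min = 11:12.
The PCR run ends at 11:12 + 220 min = 14:52.
That matches the stated 14:52, so the schedule is consistent.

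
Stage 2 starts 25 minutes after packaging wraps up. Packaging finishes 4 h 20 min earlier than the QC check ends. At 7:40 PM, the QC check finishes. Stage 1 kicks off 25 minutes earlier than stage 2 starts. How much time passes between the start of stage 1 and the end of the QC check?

260 minutes

Packaging ends at 7:40 PM − 260 min = 3:20 PM.
Stage 2 starts at 3:20 PM + 25 min = 3:45 PM.
Stage 1 starts at 3:45 PM − 25 min = 3:20 PM.
From 3:20 PM to 7:40 PM is 260 minutes.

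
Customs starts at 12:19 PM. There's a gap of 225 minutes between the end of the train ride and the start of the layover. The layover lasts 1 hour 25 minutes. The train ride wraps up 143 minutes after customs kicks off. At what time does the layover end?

7:52 PM

The train ride ends at 12:19 PM + 143 min = 2:42 PM.
The layover starts at 2:42 PM + 225 min = 6:27 PM.
The layover ends at 6:27 PM + 85 min = 7:52 PM.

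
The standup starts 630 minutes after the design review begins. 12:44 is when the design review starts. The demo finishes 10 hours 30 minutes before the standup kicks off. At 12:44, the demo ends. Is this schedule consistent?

The standup starts at 12:44 + 630 min = 23:14.
The demo ends at 23:14 − 630 min = 12:44.
That matches the stated 12:44, so the schedule is consistent.

Yes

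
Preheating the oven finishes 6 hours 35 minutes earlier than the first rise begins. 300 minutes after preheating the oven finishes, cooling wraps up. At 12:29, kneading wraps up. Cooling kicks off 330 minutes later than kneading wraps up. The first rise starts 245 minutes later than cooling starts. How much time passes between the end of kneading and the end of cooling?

Cooling starts at 12:29 + 330 min = 17:59.
The first rise starts at 17:59 + 245 min = 22:04.
Preheating the oven ends at 22:04 − 395 min = 15:29.
Cooling ends at 15:29 + 300 min = 20:29.
From 12:29 to 20:29 is 480 minutes.

480 minutes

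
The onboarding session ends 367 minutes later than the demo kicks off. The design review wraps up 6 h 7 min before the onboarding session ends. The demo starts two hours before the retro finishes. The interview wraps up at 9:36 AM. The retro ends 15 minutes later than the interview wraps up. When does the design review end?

The retro ends at 9:36 AM + 15 min = 9:51 AM.
The demo starts at 9:51 AM − 120 min = 7:51 AM.
The onboarding session ends at 7:51 AM + 367 min = 1:58 PM.
The design review ends at 1:58 PM − 367 min = 7:51 AM.

7:51 AM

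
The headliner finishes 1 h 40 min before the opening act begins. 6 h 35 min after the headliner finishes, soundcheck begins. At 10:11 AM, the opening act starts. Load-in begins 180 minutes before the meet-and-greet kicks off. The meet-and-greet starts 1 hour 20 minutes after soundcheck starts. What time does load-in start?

1:26 PM

The headliner ends at 10:11 AM − 100 min = 8:31 AM.
Soundcheck starts at 8:31 AM + 395 min = 3:06 PM.
The meet-and-greet starts at 3:06 PM + 80 min = 4:26 PM.
Load-in starts at 4:26 PM − 180 min = 1:26 PM.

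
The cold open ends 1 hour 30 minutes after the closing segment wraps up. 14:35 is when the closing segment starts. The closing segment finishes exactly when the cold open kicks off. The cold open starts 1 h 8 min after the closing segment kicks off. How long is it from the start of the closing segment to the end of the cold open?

The cold open starts at 14:35 + 68 min = 15:43.
So the closing segment ends at 15:43.
The cold open ends at 15:43 + 90 min = 17:13.
From 14:35 to 17:13 is 2 h 38 min.

2 h 38 min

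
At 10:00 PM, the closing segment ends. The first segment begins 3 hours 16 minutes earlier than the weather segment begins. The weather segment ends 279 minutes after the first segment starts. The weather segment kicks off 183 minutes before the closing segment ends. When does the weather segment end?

The weather segment starts at 10:00 PM − 183 min = 6:57 PM.
The first segment starts at 6:57 PM − 196 min = 3:41 PM.
The weather segment ends at 3:41 PM + 279 min = 8:20 PM.

8:20 PM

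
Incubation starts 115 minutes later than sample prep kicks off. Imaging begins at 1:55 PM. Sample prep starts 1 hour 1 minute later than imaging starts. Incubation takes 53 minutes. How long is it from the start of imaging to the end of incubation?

Sample prep starts at 1:55 PM + 61 min = 2:56 PM.
Incubation starts at 2:56 PM + 115 min = 4:51 PM.
Incubation ends at 4:51 PM + 53 min = 5:44 PM.
From 1:55 PM to 5:44 PM is 3 h 49 min.

3 h 49 min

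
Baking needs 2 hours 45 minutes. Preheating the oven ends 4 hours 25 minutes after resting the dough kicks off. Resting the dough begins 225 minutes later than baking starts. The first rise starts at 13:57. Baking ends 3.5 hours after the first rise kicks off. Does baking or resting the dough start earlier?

Baking ends at 13:57 + 210 min = 17:27.
Baking starts at 17:27 − 165 min = 14:42.
Resting the dough starts at 14:42 + 225 min = 18:27.
Baking starts at 14:42 and resting the dough starts at 18:27, so baking is first.

baking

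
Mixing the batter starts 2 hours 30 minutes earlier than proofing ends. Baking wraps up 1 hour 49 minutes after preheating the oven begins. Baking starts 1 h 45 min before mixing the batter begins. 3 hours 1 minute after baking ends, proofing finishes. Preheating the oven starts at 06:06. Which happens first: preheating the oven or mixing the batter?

Baking ends at 06:06 + 109 min = 07:55.
Proofing ends at 07:55 + 181 min = 10:56.
Mixing the batter starts at 10:56 − 150 min = 08:26.
Preheating the oven starts at 06:06 and mixing the batter starts at 08:26, so preheating the oven is first.

preheating the oven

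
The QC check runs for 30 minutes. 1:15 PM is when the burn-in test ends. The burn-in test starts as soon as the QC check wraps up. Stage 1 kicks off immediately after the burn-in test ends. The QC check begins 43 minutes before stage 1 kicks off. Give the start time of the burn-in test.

1:02 PM

Stage 1 starts at 1:15 PM.
The QC check starts at 1:15 PM − 43 min = 12:32 PM.
The QC check ends at 12:32 PM + 30 min = 1:02 PM.
So the burn-in test starts at 1:02 PM.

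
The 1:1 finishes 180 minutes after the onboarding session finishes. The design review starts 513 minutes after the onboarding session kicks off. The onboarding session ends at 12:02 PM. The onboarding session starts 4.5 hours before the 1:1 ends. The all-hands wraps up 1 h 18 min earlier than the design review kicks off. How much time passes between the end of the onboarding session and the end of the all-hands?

345 minutes

The 1:1 ends at 12:02 PM + 180 min = 3:02 PM.
The onboarding session starts at 3:02 PM − 270 min = 10:32 AM.
The design review starts at 10:32 AM + 513 min = 7:05 PM.
The all-hands ends at 7:05 PM − 78 min = 5:47 PM.
From 12:02 PM to 5:47 PM is 345 minutes.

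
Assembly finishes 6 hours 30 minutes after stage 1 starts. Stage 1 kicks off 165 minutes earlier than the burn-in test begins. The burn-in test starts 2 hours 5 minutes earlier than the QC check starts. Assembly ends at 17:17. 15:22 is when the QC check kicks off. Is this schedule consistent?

No

The burn-in test starts at 15:22 − 125 min = 13:17.
Stage 1 starts at 13:17 − 165 min = 10:32.
Assembly ends at 10:32 + 390 min = 17:02.
But assembly is also said to end at 17:17 — a 15-minute conflict.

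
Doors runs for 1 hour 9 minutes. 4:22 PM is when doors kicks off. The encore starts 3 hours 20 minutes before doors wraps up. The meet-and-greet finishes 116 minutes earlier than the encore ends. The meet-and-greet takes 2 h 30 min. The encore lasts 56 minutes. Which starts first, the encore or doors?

Doors ends at 4:22 PM + 69 min = 5:31 PM.
The encore starts at 5:31 PM − 200 min = 2:11 PM.
The encore starts at 2:11 PM and doors starts at 4:22 PM, so the encore is first.

the encore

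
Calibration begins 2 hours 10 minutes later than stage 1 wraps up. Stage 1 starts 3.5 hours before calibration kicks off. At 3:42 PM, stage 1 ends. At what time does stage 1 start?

Calibration starts at 3:42 PM + 130 min = 5:52 PM.
Stage 1 starts at 5:52 PM − 210 min = 2:22 PM.

2:22 PM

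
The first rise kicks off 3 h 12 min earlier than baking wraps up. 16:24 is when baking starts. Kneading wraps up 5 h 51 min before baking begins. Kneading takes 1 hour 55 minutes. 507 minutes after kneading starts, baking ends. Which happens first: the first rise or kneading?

Kneading ends at 16:24 − 351 min = 10:33.
Kneading starts at 10:33 − 115 min = 08:38.
Baking ends at 08:38 + 507 min = 17:05.
The first rise starts at 17:05 − 192 min = 13:53.
The first rise starts at 13:53 and kneading starts at 08:38, so kneading is first.

kneading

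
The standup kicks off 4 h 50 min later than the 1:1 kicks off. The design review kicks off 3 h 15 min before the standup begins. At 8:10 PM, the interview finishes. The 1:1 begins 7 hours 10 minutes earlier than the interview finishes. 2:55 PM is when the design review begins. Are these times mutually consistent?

No

The 1:1 starts at 8:10 PM − 430 min = 1:00 PM.
The standup starts at 1:00 PM + 290 min = 5:50 PM.
The design review starts at 5:50 PM − 195 min = 2:35 PM.
But the design review is also said to start at 2:55 PM — a 20-minute conflict.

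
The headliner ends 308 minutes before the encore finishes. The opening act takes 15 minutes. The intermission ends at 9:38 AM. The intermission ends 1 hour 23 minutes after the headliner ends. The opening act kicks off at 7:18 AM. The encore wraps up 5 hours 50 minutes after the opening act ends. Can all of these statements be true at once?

The opening act ends at 7:18 AM + 15 min = 7:33 AM.
The encore ends at 7:33 AM + 350 min = 1:23 PM.
The headliner ends at 1:23 PM − 308 min = 8:15 AM.
The intermission ends at 8:15 AM + 83 min = 9:38 AM.
That matches the stated 9:38 AM, so the schedule is consistent.

Yes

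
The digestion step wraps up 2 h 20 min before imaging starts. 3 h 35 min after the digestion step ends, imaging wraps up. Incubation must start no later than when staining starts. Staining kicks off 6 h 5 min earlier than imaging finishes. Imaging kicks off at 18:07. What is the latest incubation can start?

The digestion step ends at 18:07 − 140 min = 15:47.
Imaging ends at 15:47 + 215 min = 19:22.
Staining starts at 19:22 − 365 min = 13:17.
Incubation is bounded by staining, so the latest it can start is 13:17.

13:17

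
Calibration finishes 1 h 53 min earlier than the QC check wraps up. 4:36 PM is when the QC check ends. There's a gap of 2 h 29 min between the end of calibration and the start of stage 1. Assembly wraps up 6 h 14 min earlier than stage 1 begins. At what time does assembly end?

Calibration ends at 4:36 PM − 113 min = 2:43 PM.
Stage 1 starts at 2:43 PM + 149 min = 5:12 PM.
Assembly ends at 5:12 PM − 374 min = 10:58 AM.

10:58 AM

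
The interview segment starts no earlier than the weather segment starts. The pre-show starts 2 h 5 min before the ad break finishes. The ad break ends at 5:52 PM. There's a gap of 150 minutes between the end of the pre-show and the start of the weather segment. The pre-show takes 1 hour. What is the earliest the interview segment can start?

The pre-show starts at 5:52 PM − 125 min = 3:47 PM.
The pre-show ends at 3:47 PM + 60 min = 4:47 PM.
The weather segment starts at 4:47 PM + 150 min = 7:17 PM.
The interview segment is bounded by the weather segment, so the earliest it can start is 7:17 PM.

7:17 PM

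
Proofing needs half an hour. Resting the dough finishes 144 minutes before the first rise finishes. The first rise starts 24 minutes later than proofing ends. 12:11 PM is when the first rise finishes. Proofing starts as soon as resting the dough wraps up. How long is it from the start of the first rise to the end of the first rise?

Resting the dough ends at 12:11 PM − 144 min = 9:47 AM.
So proofing starts at 9:47 AM.
Proofing ends at 9:47 AM + 30 min = 10:17 AM.
The first rise starts at 10:17 AM + 24 min = 10:41 AM.
From 10:41 AM to 12:11 PM is 1 hour 30 minutes.

1 hour 30 minutes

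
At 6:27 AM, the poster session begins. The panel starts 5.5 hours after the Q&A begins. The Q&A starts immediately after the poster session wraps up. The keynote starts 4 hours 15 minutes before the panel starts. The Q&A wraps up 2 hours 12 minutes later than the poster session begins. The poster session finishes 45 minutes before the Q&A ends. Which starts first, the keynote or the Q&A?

The Q&A ends at 6:27 AM + 132 min = 8:39 AM.
The poster session ends at 8:39 AM − 45 min = 7:54 AM.
So the Q&A starts at 7:54 AM.
The panel starts at 7:54 AM + 330 min = 1:24 PM.
The keynote starts at 1:24 PM − 255 min = 9:09 AM.
The keynote starts at 9:09 AM and the Q&A starts at 7:54 AM, so the Q&A is first.

the Q&A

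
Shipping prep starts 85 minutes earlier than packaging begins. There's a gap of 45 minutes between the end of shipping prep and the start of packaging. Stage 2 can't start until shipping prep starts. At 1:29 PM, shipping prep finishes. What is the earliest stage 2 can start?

Packaging starts at 1:29 PM + 45 min = 2:14 PM.
Shipping prep starts at 2:14 PM − 85 min = 12:49 PM.
Stage 2 is bounded by shipping prep, so the earliest it can start is 12:49 PM.

12:49 PM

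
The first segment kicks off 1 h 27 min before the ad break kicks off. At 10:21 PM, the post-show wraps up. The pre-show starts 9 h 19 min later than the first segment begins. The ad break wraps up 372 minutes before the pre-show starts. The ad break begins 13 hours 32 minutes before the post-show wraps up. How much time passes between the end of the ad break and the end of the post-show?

The ad break starts at 10:21 PM − 812 min = 8:49 AM.
The first segment starts at 8:49 AM − 87 min = 7:22 AM.
The pre-show starts at 7:22 AM + 559 min = 4:41 PM.
The ad break ends at 4:41 PM − 372 min = 10:29 AM.
From 10:29 AM to 10:21 PM is 712 minutes.

712 minutes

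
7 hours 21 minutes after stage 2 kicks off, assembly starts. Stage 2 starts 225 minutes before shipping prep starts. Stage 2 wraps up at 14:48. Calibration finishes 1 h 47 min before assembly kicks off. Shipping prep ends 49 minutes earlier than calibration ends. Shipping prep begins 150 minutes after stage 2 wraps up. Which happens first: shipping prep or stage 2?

Shipping prep starts at 14:48 + 150 min = 17:18.
Stage 2 starts at 17:18 − 225 min = 13:33.
Shipping prep starts at 17:18 and stage 2 starts at 13:33, so stage 2 is first.

stage 2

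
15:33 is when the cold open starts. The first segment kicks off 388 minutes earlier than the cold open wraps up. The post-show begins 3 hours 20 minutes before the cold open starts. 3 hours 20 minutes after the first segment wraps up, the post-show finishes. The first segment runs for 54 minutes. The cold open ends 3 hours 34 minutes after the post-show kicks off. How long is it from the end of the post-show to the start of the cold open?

The post-show starts at 15:33 − 200 min = 12:13.
The cold open ends at 12:13 + 214 min = 15:47.
The first segment starts at 15:47 − 388 min = 09:19.
The first segment ends at 09:19 + 54 min = 10:13.
The post-show ends at 10:13 + 200 min = 13:33.
From 13:33 to 15:33 is 120 minutes.

120 minutes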